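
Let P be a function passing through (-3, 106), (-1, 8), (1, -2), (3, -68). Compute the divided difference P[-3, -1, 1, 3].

-3

P[-3,-1] = (8 - 106) / (-1 - (-3)) = -49
P[-1,1] = (-2 - 8) / (1 - (-1)) = -5
P[1,3] = (-68 - (-2)) / (3 - 1) = -33
P[-3,-1,1] = (-5 - (-49)) / (1 - (-3)) = 11
P[-1,1,3] = (-33 - (-5)) / (3 - (-1)) = -7
P[-3,-1,1,3] = (-7 - 11) / (3 - (-3)) = -3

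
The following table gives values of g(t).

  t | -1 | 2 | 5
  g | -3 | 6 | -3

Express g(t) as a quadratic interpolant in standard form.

g(t) = -t^2 + 4t + 2

L_0(t) = (t - 2)(t - 5) / [18] = (1/18)t^2 - (7/18)t + 5/9
L_1(t) = (t + 1)(t - 5) / [-9] = -(1/9)t^2 + (4/9)t + 5/9
L_2(t) = (t + 1)(t - 2) / [18] = (1/18)t^2 - (1/18)t - 1/9
g(t) = (-3)·L_0 + 6·L_1 + (-3)·L_2
  (-3)·L_0(t) = -(1/6)t^2 + (7/6)t - 5/3
  6·L_1(t) = -(2/3)t^2 + (8/3)t + 10/3
  (-3)·L_2(t) = -(1/6)t^2 + (1/6)t + 1/3
Adding term by term: -t^2 + 4t + 2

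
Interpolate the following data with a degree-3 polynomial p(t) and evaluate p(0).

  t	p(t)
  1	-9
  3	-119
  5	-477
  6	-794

Evaluate each Lagrange basis at t = 0:
L_0(0) = (-3)·(-5)·(-6)/[(-2)·(-4)·(-5)] = 9/4
L_1(0) = (-1)·(-5)·(-6)/[(2)·(-2)·(-3)] = -5/2
L_2(0) = (-1)·(-3)·(-6)/[(4)·(2)·(-1)] = 9/4
L_3(0) = (-1)·(-3)·(-5)/[(5)·(3)·(1)] = -1
Sum: (-9)·(9/4) + (-119)·(-5/2) + (-477)·(9/4) + (-794)·(-1) = -2

-2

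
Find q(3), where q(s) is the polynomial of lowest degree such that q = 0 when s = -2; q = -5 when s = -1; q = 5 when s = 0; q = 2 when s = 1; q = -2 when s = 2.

45

L_0(3) = (4)·(3)·(2)·(1)/[(-1)·(-2)·(-3)·(-4)] = 1
L_1(3) = (5)·(3)·(2)·(1)/[(1)·(-1)·(-2)·(-3)] = -5
L_2(3) = (5)·(4)·(2)·(1)/[(2)·(1)·(-1)·(-2)] = 10
L_3(3) = (5)·(4)·(3)·(1)/[(3)·(2)·(1)·(-1)] = -10
L_4(3) = (5)·(4)·(3)·(2)/[(4)·(3)·(2)·(1)] = 5
Sum: 0 + (-5)·(-5) + 5·(10) + 2·(-10) + (-2)·(5) = 45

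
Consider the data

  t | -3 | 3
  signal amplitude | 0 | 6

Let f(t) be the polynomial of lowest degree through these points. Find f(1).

4

Evaluate each Lagrange basis at t = 1:
L_0(1) = (-2)/[(-6)] = 1/3
L_1(1) = (4)/[(6)] = 2/3
Sum: 0 + 6·(2/3) = 4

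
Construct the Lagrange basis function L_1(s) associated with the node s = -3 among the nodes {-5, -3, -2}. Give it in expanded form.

L_1(s) = (s + 5)(s + 2) / [(2)·(-1)]
       = (s^2 + 7s + 10) / (-2)

L_1(s) = -(1/2)s^2 - (7/2)s - 5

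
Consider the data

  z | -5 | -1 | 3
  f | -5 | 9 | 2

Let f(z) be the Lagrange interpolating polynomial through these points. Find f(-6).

-377/32

L_0(-6) = (-5)·(-9)/[(-4)·(-8)] = 45/32
L_1(-6) = (-1)·(-9)/[(4)·(-4)] = -9/16
L_2(-6) = (-1)·(-5)/[(8)·(4)] = 5/32
Sum: (-5)·(45/32) + 9·(-9/16) + 2·(5/32) = -377/32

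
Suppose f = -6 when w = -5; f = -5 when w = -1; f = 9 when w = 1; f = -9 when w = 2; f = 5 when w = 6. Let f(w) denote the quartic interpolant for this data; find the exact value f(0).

Evaluate each Lagrange basis at w = 0:
L_0(0) = (1)·(-1)·(-2)·(-6)/[(-4)·(-6)·(-7)·(-11)] = -1/154
L_1(0) = (5)·(-1)·(-2)·(-6)/[(4)·(-2)·(-3)·(-7)] = 5/14
L_2(0) = (5)·(1)·(-2)·(-6)/[(6)·(2)·(-1)·(-5)] = 1
L_3(0) = (5)·(1)·(-1)·(-6)/[(7)·(3)·(1)·(-4)] = -5/14
L_4(0) = (5)·(1)·(-1)·(-2)/[(11)·(7)·(5)·(4)] = 1/154
Sum: (-6)·(-1/154) + (-5)·(5/14) + 9·(1) + (-9)·(-5/14) + 5·(1/154) = 21/2

21/2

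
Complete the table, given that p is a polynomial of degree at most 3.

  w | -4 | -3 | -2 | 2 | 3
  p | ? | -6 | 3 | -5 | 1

-27

The 4 known values determine p uniquely (degree ≤ 3).
Evaluate each Lagrange basis at w = -4:
L_0(-4) = (-2)·(-6)·(-7)/[(-1)·(-5)·(-6)] = 14/5
L_1(-4) = (-1)·(-6)·(-7)/[(1)·(-4)·(-5)] = -21/10
L_2(-4) = (-1)·(-2)·(-7)/[(5)·(4)·(-1)] = 7/10
L_3(-4) = (-1)·(-2)·(-6)/[(6)·(5)·(1)] = -2/5
Sum: (-6)·(14/5) + 3·(-21/10) + (-5)·(7/10) + 1·(-2/5) = -27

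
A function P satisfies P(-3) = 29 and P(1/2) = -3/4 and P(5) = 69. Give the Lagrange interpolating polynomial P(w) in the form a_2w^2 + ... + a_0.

P(w) = 3w^2 - w - 1

L_0(w) = (w - 1/2)(w - 5) / [28] = (1/28)w^2 - (11/56)w + 5/56
L_1(w) = (w + 3)(w - 5) / [-63/4] = -(4/63)w^2 + (8/63)w + 20/21
L_2(w) = (w + 3)(w - 1/2) / [36] = (1/36)w^2 + (5/72)w - 1/24
P(w) = 29·L_0 + (-3/4)·L_1 + 69·L_2
  29·L_0(w) = (29/28)w^2 - (319/56)w + 145/56
  (-3/4)·L_1(w) = (1/21)w^2 - (2/21)w - 5/7
  69·L_2(w) = (23/12)w^2 + (115/24)w - 23/8
Adding term by term: 3w^2 - w - 1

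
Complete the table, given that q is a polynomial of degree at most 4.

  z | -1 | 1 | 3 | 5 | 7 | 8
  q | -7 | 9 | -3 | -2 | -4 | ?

-3419/128

The 5 known values determine q uniquely (degree ≤ 4).
L_0(8) = (7)·(5)·(3)·(1)/[(-2)·(-4)·(-6)·(-8)] = 35/128
L_1(8) = (9)·(5)·(3)·(1)/[(2)·(-2)·(-4)·(-6)] = -45/32
L_2(8) = (9)·(7)·(3)·(1)/[(4)·(2)·(-2)·(-4)] = 189/64
L_3(8) = (9)·(7)·(5)·(1)/[(6)·(4)·(2)·(-2)] = -105/32
L_4(8) = (9)·(7)·(5)·(3)/[(8)·(6)·(4)·(2)] = 315/128
Sum: (-7)·(35/128) + 9·(-45/32) + (-3)·(189/64) + (-2)·(-105/32) + (-4)·(315/128) = -3419/128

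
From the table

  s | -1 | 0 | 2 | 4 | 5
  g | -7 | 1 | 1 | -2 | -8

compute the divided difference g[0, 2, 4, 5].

g[0,2] = (1 - 1) / (2 - 0) = 0
g[2,4] = (-2 - 1) / (4 - 2) = -3/2
g[4,5] = (-8 - (-2)) / (5 - 4) = -6
g[0,2,4] = (-3/2 - 0) / (4 - 0) = -3/8
g[2,4,5] = (-6 - (-3/2)) / (5 - 2) = -3/2
g[0,2,4,5] = (-3/2 - (-3/8)) / (5 - 0) = -9/40

-9/40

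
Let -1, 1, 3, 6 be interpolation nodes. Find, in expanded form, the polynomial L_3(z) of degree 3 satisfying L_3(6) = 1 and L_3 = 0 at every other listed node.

L_3(z) = (1/105)z^3 - (1/35)z^2 - (1/105)z + 1/35

L_3(z) = (z + 1)(z - 1)(z - 3) / [(7)·(5)·(3)]
       = (z^3 - 3z^2 - z + 3) / (105)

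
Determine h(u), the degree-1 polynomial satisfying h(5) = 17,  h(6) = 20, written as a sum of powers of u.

Build the Lagrange basis polynomials:
L_0(u) = (u - 6) / [-1] = -u + 6
L_1(u) = (u - 5) / [1] = u - 5
h(u) = 17·L_0 + 20·L_1
  17·L_0(u) = -17u + 102
  20·L_1(u) = 20u - 100
Adding term by term: 3u + 2

h(u) = 3u + 2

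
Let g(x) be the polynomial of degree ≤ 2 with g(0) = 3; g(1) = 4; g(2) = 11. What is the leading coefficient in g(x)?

Build the Lagrange basis polynomials:
L_0(x) = (x - 1)(x - 2) / [2] = (1/2)x^2 - (3/2)x + 1
L_1(x) = x(x - 2) / [-1] = -x^2 + 2x
L_2(x) = x(x - 1) / [2] = (1/2)x^2 - (1/2)x
g(x) = 3·L_0 + 4·L_1 + 11·L_2
Only the coefficient of x^2 is needed; take it from each L_i and combine:
3·(1/2) + 4·(-1) + 11·(1/2) = 3

3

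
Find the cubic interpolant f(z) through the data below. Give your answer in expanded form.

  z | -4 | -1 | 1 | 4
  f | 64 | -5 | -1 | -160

f(z) = -2z^3 - 3z^2 + 4z

Build the Lagrange basis polynomials:
L_0(z) = (z + 1)(z - 1)(z - 4) / [-120] = -(1/120)z^3 + (1/30)z^2 + (1/120)z - 1/30
L_1(z) = (z + 4)(z - 1)(z - 4) / [30] = (1/30)z^3 - (1/30)z^2 - (8/15)z + 8/15
L_2(z) = (z + 4)(z + 1)(z - 4) / [-30] = -(1/30)z^3 - (1/30)z^2 + (8/15)z + 8/15
L_3(z) = (z + 4)(z + 1)(z - 1) / [120] = (1/120)z^3 + (1/30)z^2 - (1/120)z - 1/30
f(z) = 64·L_0 + (-5)·L_1 + (-1)·L_2 + (-160)·L_3
  64·L_0(z) = -(8/15)z^3 + (32/15)z^2 + (8/15)z - 32/15
  (-5)·L_1(z) = -(1/6)z^3 + (1/6)z^2 + (8/3)z - 8/3
  (-1)·L_2(z) = (1/30)z^3 + (1/30)z^2 - (8/15)z - 8/15
  (-160)·L_3(z) = -(4/3)z^3 - (16/3)z^2 + (4/3)z + 16/3
Adding term by term: -2z^3 - 3z^2 + 4z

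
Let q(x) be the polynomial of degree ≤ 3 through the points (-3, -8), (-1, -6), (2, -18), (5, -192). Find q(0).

Evaluate each Lagrange basis at x = 0:
L_0(0) = (1)·(-2)·(-5)/[(-2)·(-5)·(-8)] = -1/8
L_1(0) = (3)·(-2)·(-5)/[(2)·(-3)·(-6)] = 5/6
L_2(0) = (3)·(1)·(-5)/[(5)·(3)·(-3)] = 1/3
L_3(0) = (3)·(1)·(-2)/[(8)·(6)·(3)] = -1/24
Sum: (-8)·(-1/8) + (-6)·(5/6) + (-18)·(1/3) + (-192)·(-1/24) = -2

-2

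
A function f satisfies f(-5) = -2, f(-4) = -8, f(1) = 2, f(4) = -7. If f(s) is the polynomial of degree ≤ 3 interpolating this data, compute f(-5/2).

Evaluate each Lagrange basis at s = -5/2:
L_0(-5/2) = (3/2)·(-7/2)·(-13/2)/[(-1)·(-6)·(-9)] = -91/144
L_1(-5/2) = (5/2)·(-7/2)·(-13/2)/[(1)·(-5)·(-8)] = 91/64
L_2(-5/2) = (5/2)·(3/2)·(-13/2)/[(6)·(5)·(-3)] = 13/48
L_3(-5/2) = (5/2)·(3/2)·(-7/2)/[(9)·(8)·(3)] = -35/576
Sum: (-2)·(-91/144) + (-8)·(91/64) + 2·(13/48) + (-7)·(-35/576) = -5267/576

-5267/576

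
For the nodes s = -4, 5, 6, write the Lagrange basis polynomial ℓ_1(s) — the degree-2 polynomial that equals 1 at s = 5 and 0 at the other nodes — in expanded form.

ℓ_1(s) = (s + 4)(s - 6) / [(9)·(-1)]
       = (s^2 - 2s - 24) / (-9)

ℓ_1(s) = -(1/9)s^2 + (2/9)s + 8/3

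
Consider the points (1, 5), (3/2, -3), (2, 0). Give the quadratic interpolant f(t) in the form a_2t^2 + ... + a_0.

f(t) = 22t^2 - 71t + 54

L_0(t) = (t - 3/2)(t - 2) / [1/2] = 2t^2 - 7t + 6
L_1(t) = (t - 1)(t - 2) / [-1/4] = -4t^2 + 12t - 8
L_2(t) = (t - 1)(t - 3/2) / [1/2] = 2t^2 - 5t + 3
f(t) = 5·L_0 + (-3)·L_1 + 0·L_2
  5·L_0(t) = 10t^2 - 35t + 30
  (-3)·L_1(t) = 12t^2 - 36t + 24
  0·L_2(t) = 0
Adding term by term: 22t^2 - 71t + 54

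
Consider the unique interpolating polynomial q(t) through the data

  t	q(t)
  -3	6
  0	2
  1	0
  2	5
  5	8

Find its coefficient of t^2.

L_0(t) = t(t - 1)(t - 2)(t - 5) / [480] = (1/480)t^4 - (1/60)t^3 + (17/480)t^2 - (1/48)t
L_1(t) = (t + 3)(t - 1)(t - 2)(t - 5) / [-30] = -(1/30)t^4 + (1/6)t^3 + (7/30)t^2 - (41/30)t + 1
L_2(t) = (t + 3)t(t - 2)(t - 5) / [16] = (1/16)t^4 - (1/4)t^3 - (11/16)t^2 + (15/8)t
L_3(t) = (t + 3)t(t - 1)(t - 5) / [-30] = -(1/30)t^4 + (1/10)t^3 + (13/30)t^2 - (1/2)t
L_4(t) = (t + 3)t(t - 1)(t - 2) / [480] = (1/480)t^4 - (7/480)t^2 + (1/80)t
q(t) = 6·L_0 + 2·L_1 + 0·L_2 + 5·L_3 + 8·L_4
Only the coefficient of t^2 is needed; take it from each L_i and combine:
6·(17/480) + 2·(7/30) + 0·(-11/16) + 5·(13/30) + 8·(-7/480) = 131/48

131/48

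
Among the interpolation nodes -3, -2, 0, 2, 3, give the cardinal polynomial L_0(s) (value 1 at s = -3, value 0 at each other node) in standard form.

L_0(s) = (1/90)s^4 - (1/30)s^3 - (2/45)s^2 + (2/15)s

L_0(s) = (s + 2)s(s - 2)(s - 3) / [(-1)·(-3)·(-5)·(-6)]
       = (s^4 - 3s^3 - 4s^2 + 12s) / (90)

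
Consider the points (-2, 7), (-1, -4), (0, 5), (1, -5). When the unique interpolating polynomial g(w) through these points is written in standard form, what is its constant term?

Build the Lagrange basis polynomials:
L_0(w) = (w + 1)w(w - 1) / [-6] = -(1/6)w^3 + (1/6)w
L_1(w) = (w + 2)w(w - 1) / [2] = (1/2)w^3 + (1/2)w^2 - w
L_2(w) = (w + 2)(w + 1)(w - 1) / [-2] = -(1/2)w^3 - w^2 + (1/2)w + 1
L_3(w) = (w + 2)(w + 1)w / [6] = (1/6)w^3 + (1/2)w^2 + (1/3)w
g(w) = 7·L_0 + (-4)·L_1 + 5·L_2 + (-5)·L_3
Only the constant term is needed; take it from each L_i and combine:
7·(0) + (-4)·(0) + 5·(1) + (-5)·(0) = 5

5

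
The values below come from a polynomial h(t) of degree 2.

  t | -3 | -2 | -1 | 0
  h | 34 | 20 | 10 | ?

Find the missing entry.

4

The 3 known values determine h uniquely (degree ≤ 2).
L_0(0) = (2)·(1)/[(-1)·(-2)] = 1
L_1(0) = (3)·(1)/[(1)·(-1)] = -3
L_2(0) = (3)·(2)/[(2)·(1)] = 3
Sum: 34·(1) + 20·(-3) + 10·(3) = 4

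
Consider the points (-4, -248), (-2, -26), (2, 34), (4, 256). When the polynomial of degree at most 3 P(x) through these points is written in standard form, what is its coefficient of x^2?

0

Build the Lagrange basis polynomials:
L_0(x) = (x + 2)(x - 2)(x - 4) / [-96] = -(1/96)x^3 + (1/24)x^2 + (1/24)x - 1/6
L_1(x) = (x + 4)(x - 2)(x - 4) / [48] = (1/48)x^3 - (1/24)x^2 - (1/3)x + 2/3
L_2(x) = (x + 4)(x + 2)(x - 4) / [-48] = -(1/48)x^3 - (1/24)x^2 + (1/3)x + 2/3
L_3(x) = (x + 4)(x + 2)(x - 2) / [96] = (1/96)x^3 + (1/24)x^2 - (1/24)x - 1/6
P(x) = (-248)·L_0 + (-26)·L_1 + 34·L_2 + 256·L_3
Only the coefficient of x^2 is needed; take it from each L_i and combine:
(-248)·(1/24) + (-26)·(-1/24) + 34·(-1/24) + 256·(1/24) = 0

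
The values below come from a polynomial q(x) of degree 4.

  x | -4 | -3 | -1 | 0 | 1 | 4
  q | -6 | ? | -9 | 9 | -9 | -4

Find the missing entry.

The 5 known values determine q uniquely (degree ≤ 4).
L_0(-3) = (-2)·(-3)·(-4)·(-7)/[(-3)·(-4)·(-5)·(-8)] = 7/20
L_1(-3) = (1)·(-3)·(-4)·(-7)/[(3)·(-1)·(-2)·(-5)] = 14/5
L_2(-3) = (1)·(-2)·(-4)·(-7)/[(4)·(1)·(-1)·(-4)] = -7/2
L_3(-3) = (1)·(-2)·(-3)·(-7)/[(5)·(2)·(1)·(-3)] = 7/5
L_4(-3) = (1)·(-2)·(-3)·(-4)/[(8)·(5)·(4)·(3)] = -1/20
Sum: (-6)·(7/20) + (-9)·(14/5) + 9·(-7/2) + (-9)·(7/5) + (-4)·(-1/20) = -356/5

-356/5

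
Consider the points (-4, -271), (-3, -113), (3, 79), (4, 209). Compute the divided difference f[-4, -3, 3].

f[-4,-3] = (-113 - (-271)) / (-3 - (-4)) = 158
f[-3,3] = (79 - (-113)) / (3 - (-3)) = 32
f[-4,-3,3] = (32 - 158) / (3 - (-4)) = -18

-18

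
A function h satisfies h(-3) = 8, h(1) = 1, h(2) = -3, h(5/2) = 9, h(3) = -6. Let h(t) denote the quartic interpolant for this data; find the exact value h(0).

5477/44

L_0(0) = (-1)·(-2)·(-5/2)·(-3)/[(-4)·(-5)·(-11/2)·(-6)] = 1/44
L_1(0) = (3)·(-2)·(-5/2)·(-3)/[(4)·(-1)·(-3/2)·(-2)] = 15/4
L_2(0) = (3)·(-1)·(-5/2)·(-3)/[(5)·(1)·(-1/2)·(-1)] = -9
L_3(0) = (3)·(-1)·(-2)·(-3)/[(11/2)·(3/2)·(1/2)·(-1/2)] = 96/11
L_4(0) = (3)·(-1)·(-2)·(-5/2)/[(6)·(2)·(1)·(1/2)] = -5/2
Sum: 8·(1/44) + 1·(15/4) + (-3)·(-9) + 9·(96/11) + (-6)·(-5/2) = 5477/44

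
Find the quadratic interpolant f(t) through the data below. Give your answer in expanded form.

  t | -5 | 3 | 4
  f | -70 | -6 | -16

Build the Lagrange basis polynomials:
L_0(t) = (t - 3)(t - 4) / [72] = (1/72)t^2 - (7/72)t + 1/6
L_1(t) = (t + 5)(t - 4) / [-8] = -(1/8)t^2 - (1/8)t + 5/2
L_2(t) = (t + 5)(t - 3) / [9] = (1/9)t^2 + (2/9)t - 5/3
f(t) = (-70)·L_0 + (-6)·L_1 + (-16)·L_2
  (-70)·L_0(t) = -(35/36)t^2 + (245/36)t - 35/3
  (-6)·L_1(t) = (3/4)t^2 + (3/4)t - 15
  (-16)·L_2(t) = -(16/9)t^2 - (32/9)t + 80/3
Adding term by term: -2t^2 + 4t

f(t) = -2t^2 + 4t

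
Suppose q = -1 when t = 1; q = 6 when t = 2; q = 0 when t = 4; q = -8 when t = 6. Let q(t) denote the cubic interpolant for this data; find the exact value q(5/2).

Using Newton's divided-difference form:
q[1,2] = (6 - (-1)) / (2 - 1) = 7
q[2,4] = (0 - 6) / (4 - 2) = -3
q[4,6] = (-8 - 0) / (6 - 4) = -4
q[1,2,4] = (-3 - 7) / (4 - 1) = -10/3
q[2,4,6] = (-4 - (-3)) / (6 - 2) = -1/4
q[1,2,4,6] = (-1/4 - (-10/3)) / (6 - 1) = 37/60
q(5/2) = -1 + 7·(3/2) + (-10/3)·(3/2)·(1/2) + (37/60)·(3/2)·(1/2)·(-3/2) = 1009/160

1009/160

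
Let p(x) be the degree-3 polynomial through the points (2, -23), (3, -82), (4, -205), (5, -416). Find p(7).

Using Newton's divided-difference form:
p[2,3] = (-82 - (-23)) / (3 - 2) = -59
p[3,4] = (-205 - (-82)) / (4 - 3) = -123
p[4,5] = (-416 - (-205)) / (5 - 4) = -211
p[2,3,4] = (-123 - (-59)) / (4 - 2) = -32
p[3,4,5] = (-211 - (-123)) / (5 - 3) = -44
p[2,3,4,5] = (-44 - (-32)) / (5 - 2) = -4
p(7) = -23 + (-59)·(5) + (-32)·(5)·(4) + (-4)·(5)·(4)·(3) = -1198

-1198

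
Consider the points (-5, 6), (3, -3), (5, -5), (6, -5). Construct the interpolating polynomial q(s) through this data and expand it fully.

q(s) = (7/240)s^3 - (3/40)s^2 - (439/240)s + 19/8

L_0(s) = (s - 3)(s - 5)(s - 6) / [-880] = -(1/880)s^3 + (7/440)s^2 - (63/880)s + 9/88
L_1(s) = (s + 5)(s - 5)(s - 6) / [48] = (1/48)s^3 - (1/8)s^2 - (25/48)s + 25/8
L_2(s) = (s + 5)(s - 3)(s - 6) / [-20] = -(1/20)s^3 + (1/5)s^2 + (27/20)s - 9/2
L_3(s) = (s + 5)(s - 3)(s - 5) / [33] = (1/33)s^3 - (1/11)s^2 - (25/33)s + 25/11
q(s) = 6·L_0 + (-3)·L_1 + (-5)·L_2 + (-5)·L_3
  6·L_0(s) = -(3/440)s^3 + (21/220)s^2 - (189/440)s + 27/44
  (-3)·L_1(s) = -(1/16)s^3 + (3/8)s^2 + (25/16)s - 75/8
  (-5)·L_2(s) = (1/4)s^3 - s^2 - (27/4)s + 45/2
  (-5)·L_3(s) = -(5/33)s^3 + (5/11)s^2 + (125/33)s - 125/11
Adding term by term: (7/240)s^3 - (3/40)s^2 - (439/240)s + 19/8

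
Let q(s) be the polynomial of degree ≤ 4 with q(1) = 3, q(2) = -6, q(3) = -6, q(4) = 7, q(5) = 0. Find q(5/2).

-1055/128

Evaluate each Lagrange basis at s = 5/2:
L_0(5/2) = (1/2)·(-1/2)·(-3/2)·(-5/2)/[(-1)·(-2)·(-3)·(-4)] = -5/128
L_1(5/2) = (3/2)·(-1/2)·(-3/2)·(-5/2)/[(1)·(-1)·(-2)·(-3)] = 15/32
L_2(5/2) = (3/2)·(1/2)·(-3/2)·(-5/2)/[(2)·(1)·(-1)·(-2)] = 45/64
L_3(5/2) = (3/2)·(1/2)·(-1/2)·(-5/2)/[(3)·(2)·(1)·(-1)] = -5/32
L_4(5/2) = (3/2)·(1/2)·(-1/2)·(-3/2)/[(4)·(3)·(2)·(1)] = 3/128
Sum: 3·(-5/128) + (-6)·(15/32) + (-6)·(45/64) + 7·(-5/32) + 0 = -1055/128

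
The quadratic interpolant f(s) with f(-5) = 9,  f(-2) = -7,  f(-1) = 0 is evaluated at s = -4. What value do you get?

Using Newton's divided-difference form:
f[-5,-2] = (-7 - 9) / (-2 - (-5)) = -16/3
f[-2,-1] = (0 - (-7)) / (-1 - (-2)) = 7
f[-5,-2,-1] = (7 - (-16/3)) / (-1 - (-5)) = 37/12
f(-4) = 9 + (-16/3)·(1) + (37/12)·(1)·(-2) = -5/2

-5/2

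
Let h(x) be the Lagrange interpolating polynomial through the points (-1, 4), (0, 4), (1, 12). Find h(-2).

Evaluate each Lagrange basis at x = -2:
L_0(-2) = (-2)·(-3)/[(-1)·(-2)] = 3
L_1(-2) = (-1)·(-3)/[(1)·(-1)] = -3
L_2(-2) = (-1)·(-2)/[(2)·(1)] = 1
Sum: 4·(3) + 4·(-3) + 12·(1) = 12

12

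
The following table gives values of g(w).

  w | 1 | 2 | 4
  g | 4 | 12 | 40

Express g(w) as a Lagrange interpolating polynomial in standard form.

Build the Lagrange basis polynomials:
L_0(w) = (w - 2)(w - 4) / [3] = (1/3)w^2 - 2w + 8/3
L_1(w) = (w - 1)(w - 4) / [-2] = -(1/2)w^2 + (5/2)w - 2
L_2(w) = (w - 1)(w - 2) / [6] = (1/6)w^2 - (1/2)w + 1/3
g(w) = 4·L_0 + 12·L_1 + 40·L_2
  4·L_0(w) = (4/3)w^2 - 8w + 32/3
  12·L_1(w) = -6w^2 + 30w - 24
  40·L_2(w) = (20/3)w^2 - 20w + 40/3
Adding term by term: 2w^2 + 2w

g(w) = 2w^2 + 2w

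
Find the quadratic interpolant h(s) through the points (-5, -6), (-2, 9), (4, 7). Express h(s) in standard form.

L_0(s) = (s + 2)(s - 4) / [27] = (1/27)s^2 - (2/27)s - 8/27
L_1(s) = (s + 5)(s - 4) / [-18] = -(1/18)s^2 - (1/18)s + 10/9
L_2(s) = (s + 5)(s + 2) / [54] = (1/54)s^2 + (7/54)s + 5/27
h(s) = (-6)·L_0 + 9·L_1 + 7·L_2
  (-6)·L_0(s) = -(2/9)s^2 + (4/9)s + 16/9
  9·L_1(s) = -(1/2)s^2 - (1/2)s + 10
  7·L_2(s) = (7/54)s^2 + (49/54)s + 35/27
Adding term by term: -(16/27)s^2 + (23/27)s + 353/27

h(s) = -(16/27)s^2 + (23/27)s + 353/27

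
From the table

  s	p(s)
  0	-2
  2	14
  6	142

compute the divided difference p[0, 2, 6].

p[0,2] = (14 - (-2)) / (2 - 0) = 8
p[2,6] = (142 - 14) / (6 - 2) = 32
p[0,2,6] = (32 - 8) / (6 - 0) = 4

4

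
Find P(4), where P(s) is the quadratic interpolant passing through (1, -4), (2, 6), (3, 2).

Evaluate each Lagrange basis at s = 4:
L_0(4) = (2)·(1)/[(-1)·(-2)] = 1
L_1(4) = (3)·(1)/[(1)·(-1)] = -3
L_2(4) = (3)·(2)/[(2)·(1)] = 3
Sum: (-4)·(1) + 6·(-3) + 2·(3) = -16

-16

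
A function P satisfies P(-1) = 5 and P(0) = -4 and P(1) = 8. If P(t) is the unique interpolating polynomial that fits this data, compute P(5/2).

Evaluate each Lagrange basis at t = 5/2:
L_0(5/2) = (5/2)·(3/2)/[(-1)·(-2)] = 15/8
L_1(5/2) = (7/2)·(3/2)/[(1)·(-1)] = -21/4
L_2(5/2) = (7/2)·(5/2)/[(2)·(1)] = 35/8
Sum: 5·(15/8) + (-4)·(-21/4) + 8·(35/8) = 523/8

523/8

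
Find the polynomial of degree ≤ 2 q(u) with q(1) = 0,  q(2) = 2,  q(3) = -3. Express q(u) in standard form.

q(u) = -(7/2)u^2 + (25/2)u - 9

Newton's divided differences:
q[1,2] = (2 - 0) / (2 - 1) = 2
q[2,3] = (-3 - 2) / (3 - 2) = -5
q[1,2,3] = (-5 - 2) / (3 - 1) = -7/2
q(u) = 2·(u - 1) + (-7/2)·(u - 1)(u - 2)
Expanding: q(u) = -(7/2)u^2 + (25/2)u - 9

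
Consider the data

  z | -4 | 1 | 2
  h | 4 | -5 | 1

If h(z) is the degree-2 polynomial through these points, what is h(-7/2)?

7/40

L_0(-7/2) = (-9/2)·(-11/2)/[(-5)·(-6)] = 33/40
L_1(-7/2) = (1/2)·(-11/2)/[(5)·(-1)] = 11/20
L_2(-7/2) = (1/2)·(-9/2)/[(6)·(1)] = -3/8
Sum: 4·(33/40) + (-5)·(11/20) + 1·(-3/8) = 7/40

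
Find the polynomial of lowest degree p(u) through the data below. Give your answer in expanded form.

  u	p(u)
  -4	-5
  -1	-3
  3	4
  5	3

p(u) = -(89/1512)u^3 + (1/27)u^2 + (451/216)u - 127/126

Newton's divided differences:
p[-4,-1] = (-3 - (-5)) / (-1 - (-4)) = 2/3
p[-1,3] = (4 - (-3)) / (3 - (-1)) = 7/4
p[3,5] = (3 - 4) / (5 - 3) = -1/2
p[-4,-1,3] = (7/4 - 2/3) / (3 - (-4)) = 13/84
p[-1,3,5] = (-1/2 - 7/4) / (5 - (-1)) = -3/8
p[-4,-1,3,5] = (-3/8 - 13/84) / (5 - (-4)) = -89/1512
p(u) = -5 + (2/3)·(u + 4) + (13/84)·(u + 4)(u + 1) + (-89/1512)·(u + 4)(u + 1)(u - 3)
Expanding: p(u) = -(89/1512)u^3 + (1/27)u^2 + (451/216)u - 127/126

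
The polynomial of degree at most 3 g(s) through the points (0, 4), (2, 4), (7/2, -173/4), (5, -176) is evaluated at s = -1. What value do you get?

4

Using Newton's divided-difference form:
g[0,2] = (4 - 4) / (2 - 0) = 0
g[2,7/2] = (-173/4 - 4) / (7/2 - 2) = -63/2
g[7/2,5] = (-176 - (-173/4)) / (5 - 7/2) = -177/2
g[0,2,7/2] = (-63/2 - 0) / (7/2 - 0) = -9
g[2,7/2,5] = (-177/2 - (-63/2)) / (5 - 2) = -19
g[0,2,7/2,5] = (-19 - (-9)) / (5 - 0) = -2
g(-1) = 4 + 0·(-1) + (-9)·(-1)·(-3) + (-2)·(-1)·(-3)·(-9/2) = 4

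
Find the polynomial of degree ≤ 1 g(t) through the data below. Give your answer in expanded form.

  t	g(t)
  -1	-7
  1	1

g(t) = 4t - 3

Build the Lagrange basis polynomials:
L_0(t) = (t - 1) / [-2] = -(1/2)t + 1/2
L_1(t) = (t + 1) / [2] = (1/2)t + 1/2
g(t) = (-7)·L_0 + 1·L_1
  (-7)·L_0(t) = (7/2)t - 7/2
  1·L_1(t) = (1/2)t + 1/2
Adding term by term: 4t - 3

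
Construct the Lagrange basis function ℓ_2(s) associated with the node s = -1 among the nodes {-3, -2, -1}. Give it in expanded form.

ℓ_2(s) = (s + 3)(s + 2) / [(2)·(1)]
       = (s^2 + 5s + 6) / (2)

ℓ_2(s) = (1/2)s^2 + (5/2)s + 3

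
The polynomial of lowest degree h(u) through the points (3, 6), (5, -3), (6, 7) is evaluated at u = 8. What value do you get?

56

Using Newton's divided-difference form:
h[3,5] = (-3 - 6) / (5 - 3) = -9/2
h[5,6] = (7 - (-3)) / (6 - 5) = 10
h[3,5,6] = (10 - (-9/2)) / (6 - 3) = 29/6
h(8) = 6 + (-9/2)·(5) + (29/6)·(5)·(3) = 56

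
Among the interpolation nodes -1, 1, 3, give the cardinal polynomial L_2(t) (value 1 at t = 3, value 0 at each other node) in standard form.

L_2(t) = (1/8)t^2 - 1/8

L_2(t) = (t + 1)(t - 1) / [(4)·(2)]
       = (t^2 - 1) / (8)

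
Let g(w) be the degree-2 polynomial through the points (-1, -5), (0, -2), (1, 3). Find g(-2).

Using Newton's divided-difference form:
g[-1,0] = (-2 - (-5)) / (0 - (-1)) = 3
g[0,1] = (3 - (-2)) / (1 - 0) = 5
g[-1,0,1] = (5 - 3) / (1 - (-1)) = 1
g(-2) = -5 + 3·(-1) + 1·(-1)·(-2) = -6

-6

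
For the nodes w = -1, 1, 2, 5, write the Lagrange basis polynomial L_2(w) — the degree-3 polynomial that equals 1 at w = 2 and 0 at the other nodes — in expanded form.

L_2(w) = -(1/9)w^3 + (5/9)w^2 + (1/9)w - 5/9

L_2(w) = (w + 1)(w - 1)(w - 5) / [(3)·(1)·(-3)]
       = (w^3 - 5w^2 - w + 5) / (-9)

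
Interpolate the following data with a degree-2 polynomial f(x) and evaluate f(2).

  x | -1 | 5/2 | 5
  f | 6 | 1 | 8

Evaluate each Lagrange basis at x = 2:
L_0(2) = (-1/2)·(-3)/[(-7/2)·(-6)] = 1/14
L_1(2) = (3)·(-3)/[(7/2)·(-5/2)] = 36/35
L_2(2) = (3)·(-1/2)/[(6)·(5/2)] = -1/10
Sum: 6·(1/14) + 1·(36/35) + 8·(-1/10) = 23/35

23/35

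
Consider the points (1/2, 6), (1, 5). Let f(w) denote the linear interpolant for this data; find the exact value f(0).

7

L_0(0) = (-1)/[(-1/2)] = 2
L_1(0) = (-1/2)/[(1/2)] = -1
Sum: 6·(2) + 5·(-1) = 7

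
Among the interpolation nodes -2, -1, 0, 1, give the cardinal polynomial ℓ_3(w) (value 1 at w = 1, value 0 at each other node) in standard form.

ℓ_3(w) = (1/6)w^3 + (1/2)w^2 + (1/3)w

ℓ_3(w) = (w + 2)(w + 1)w / [(3)·(2)·(1)]
       = (w^3 + 3w^2 + 2w) / (6)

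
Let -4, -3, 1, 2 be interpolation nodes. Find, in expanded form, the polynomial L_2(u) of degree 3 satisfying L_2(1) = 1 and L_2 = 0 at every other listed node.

L_2(u) = -(1/20)u^3 - (1/4)u^2 + (1/10)u + 6/5

L_2(u) = (u + 4)(u + 3)(u - 2) / [(5)·(4)·(-1)]
       = (u^3 + 5u^2 - 2u - 24) / (-20)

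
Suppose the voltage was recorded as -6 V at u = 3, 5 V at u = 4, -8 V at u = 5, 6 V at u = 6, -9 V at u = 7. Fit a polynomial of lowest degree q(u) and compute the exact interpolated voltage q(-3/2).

Evaluate each Lagrange basis at u = -3/2:
L_0(-3/2) = (-11/2)·(-13/2)·(-15/2)·(-17/2)/[(-1)·(-2)·(-3)·(-4)] = 12155/128
L_1(-3/2) = (-9/2)·(-13/2)·(-15/2)·(-17/2)/[(1)·(-1)·(-2)·(-3)] = -9945/32
L_2(-3/2) = (-9/2)·(-11/2)·(-15/2)·(-17/2)/[(2)·(1)·(-1)·(-2)] = 25245/64
L_3(-3/2) = (-9/2)·(-11/2)·(-13/2)·(-17/2)/[(3)·(2)·(1)·(-1)] = -7293/32
L_4(-3/2) = (-9/2)·(-11/2)·(-13/2)·(-15/2)/[(4)·(3)·(2)·(1)] = 6435/128
Sum: (-6)·(12155/128) + 5·(-9945/32) + (-8)·(25245/64) + 6·(-7293/32) + (-9)·(6435/128) = -908697/128

-908697/128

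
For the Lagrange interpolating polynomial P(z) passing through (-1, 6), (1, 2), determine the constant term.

4

L_0(z) = (z - 1) / [-2] = -(1/2)z + 1/2
L_1(z) = (z + 1) / [2] = (1/2)z + 1/2
P(z) = 6·L_0 + 2·L_1
Only the constant term is needed; take it from each L_i and combine:
6·(1/2) + 2·(1/2) = 4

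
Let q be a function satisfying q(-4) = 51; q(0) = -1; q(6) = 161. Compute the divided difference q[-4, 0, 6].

4

q[-4,0] = (-1 - 51) / (0 - (-4)) = -13
q[0,6] = (161 - (-1)) / (6 - 0) = 27
q[-4,0,6] = (27 - (-13)) / (6 - (-4)) = 4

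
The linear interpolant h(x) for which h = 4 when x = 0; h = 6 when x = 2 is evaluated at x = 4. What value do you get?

L_0(4) = (2)/[(-2)] = -1
L_1(4) = (4)/[(2)] = 2
Sum: 4·(-1) + 6·(2) = 8

8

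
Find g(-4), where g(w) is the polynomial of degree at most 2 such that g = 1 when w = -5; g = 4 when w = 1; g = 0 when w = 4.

68/27

Evaluate each Lagrange basis at w = -4:
L_0(-4) = (-5)·(-8)/[(-6)·(-9)] = 20/27
L_1(-4) = (1)·(-8)/[(6)·(-3)] = 4/9
L_2(-4) = (1)·(-5)/[(9)·(3)] = -5/27
Sum: 1·(20/27) + 4·(4/9) + 0 = 68/27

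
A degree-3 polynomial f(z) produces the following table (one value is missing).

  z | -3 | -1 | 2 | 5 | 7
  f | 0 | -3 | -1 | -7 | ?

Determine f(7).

The 4 known values determine f uniquely (degree ≤ 3).
Evaluate each Lagrange basis at z = 7:
L_0(7) = (8)·(5)·(2)/[(-2)·(-5)·(-8)] = -1
L_1(7) = (10)·(5)·(2)/[(2)·(-3)·(-6)] = 25/9
L_2(7) = (10)·(8)·(2)/[(5)·(3)·(-3)] = -32/9
L_3(7) = (10)·(8)·(5)/[(8)·(6)·(3)] = 25/9
Sum: 0 + (-3)·(25/9) + (-1)·(-32/9) + (-7)·(25/9) = -218/9

-218/9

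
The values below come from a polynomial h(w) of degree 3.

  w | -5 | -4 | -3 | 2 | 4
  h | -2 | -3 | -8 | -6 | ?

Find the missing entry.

The 4 known values determine h uniquely (degree ≤ 3).
Evaluate each Lagrange basis at w = 4:
L_0(4) = (8)·(7)·(2)/[(-1)·(-2)·(-7)] = -8
L_1(4) = (9)·(7)·(2)/[(1)·(-1)·(-6)] = 21
L_2(4) = (9)·(8)·(2)/[(2)·(1)·(-5)] = -72/5
L_3(4) = (9)·(8)·(7)/[(7)·(6)·(5)] = 12/5
Sum: (-2)·(-8) + (-3)·(21) + (-8)·(-72/5) + (-6)·(12/5) = 269/5

269/5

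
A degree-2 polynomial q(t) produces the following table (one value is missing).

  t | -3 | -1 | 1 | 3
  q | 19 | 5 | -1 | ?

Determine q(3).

The 3 known values determine q uniquely (degree ≤ 2).
Evaluate each Lagrange basis at t = 3:
L_0(3) = (4)·(2)/[(-2)·(-4)] = 1
L_1(3) = (6)·(2)/[(2)·(-2)] = -3
L_2(3) = (6)·(4)/[(4)·(2)] = 3
Sum: 19·(1) + 5·(-3) + (-1)·(3) = 1

1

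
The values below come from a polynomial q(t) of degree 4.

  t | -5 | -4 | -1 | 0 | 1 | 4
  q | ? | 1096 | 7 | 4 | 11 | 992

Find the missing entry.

2639

The 5 known values determine q uniquely (degree ≤ 4).
Evaluate each Lagrange basis at t = -5:
L_0(-5) = (-4)·(-5)·(-6)·(-9)/[(-3)·(-4)·(-5)·(-8)] = 9/4
L_1(-5) = (-1)·(-5)·(-6)·(-9)/[(3)·(-1)·(-2)·(-5)] = -9
L_2(-5) = (-1)·(-4)·(-6)·(-9)/[(4)·(1)·(-1)·(-4)] = 27/2
L_3(-5) = (-1)·(-4)·(-5)·(-9)/[(5)·(2)·(1)·(-3)] = -6
L_4(-5) = (-1)·(-4)·(-5)·(-6)/[(8)·(5)·(4)·(3)] = 1/4
Sum: 1096·(9/4) + 7·(-9) + 4·(27/2) + 11·(-6) + 992·(1/4) = 2639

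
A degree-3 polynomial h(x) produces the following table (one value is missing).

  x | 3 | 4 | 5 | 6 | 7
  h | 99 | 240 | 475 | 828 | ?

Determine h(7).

1323

The 4 known values determine h uniquely (degree ≤ 3).
L_0(7) = (3)·(2)·(1)/[(-1)·(-2)·(-3)] = -1
L_1(7) = (4)·(2)·(1)/[(1)·(-1)·(-2)] = 4
L_2(7) = (4)·(3)·(1)/[(2)·(1)·(-1)] = -6
L_3(7) = (4)·(3)·(2)/[(3)·(2)·(1)] = 4
Sum: 99·(-1) + 240·(4) + 475·(-6) + 828·(4) = 1323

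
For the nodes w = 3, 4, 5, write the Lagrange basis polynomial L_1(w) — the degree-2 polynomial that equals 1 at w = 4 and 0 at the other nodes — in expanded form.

L_1(w) = (w - 3)(w - 5) / [(1)·(-1)]
       = (w^2 - 8w + 15) / (-1)

L_1(w) = -w^2 + 8w - 15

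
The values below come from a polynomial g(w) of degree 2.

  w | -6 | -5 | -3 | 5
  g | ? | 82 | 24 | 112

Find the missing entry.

123

The 3 known values determine g uniquely (degree ≤ 2).
Evaluate each Lagrange basis at w = -6:
L_0(-6) = (-3)·(-11)/[(-2)·(-10)] = 33/20
L_1(-6) = (-1)·(-11)/[(2)·(-8)] = -11/16
L_2(-6) = (-1)·(-3)/[(10)·(8)] = 3/80
Sum: 82·(33/20) + 24·(-11/16) + 112·(3/80) = 123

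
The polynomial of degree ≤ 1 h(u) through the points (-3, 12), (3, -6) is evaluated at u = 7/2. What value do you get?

Evaluate each Lagrange basis at u = 7/2:
L_0(7/2) = (1/2)/[(-6)] = -1/12
L_1(7/2) = (13/2)/[(6)] = 13/12
Sum: 12·(-1/12) + (-6)·(13/12) = -15/2

-15/2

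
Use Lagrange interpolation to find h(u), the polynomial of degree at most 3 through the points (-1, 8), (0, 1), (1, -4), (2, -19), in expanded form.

h(u) = -2u^3 + u^2 - 4u + 1

Build the Lagrange basis polynomials:
L_0(u) = u(u - 1)(u - 2) / [-6] = -(1/6)u^3 + (1/2)u^2 - (1/3)u
L_1(u) = (u + 1)(u - 1)(u - 2) / [2] = (1/2)u^3 - u^2 - (1/2)u + 1
L_2(u) = (u + 1)u(u - 2) / [-2] = -(1/2)u^3 + (1/2)u^2 + u
L_3(u) = (u + 1)u(u - 1) / [6] = (1/6)u^3 - (1/6)u
h(u) = 8·L_0 + 1·L_1 + (-4)·L_2 + (-19)·L_3
  8·L_0(u) = -(4/3)u^3 + 4u^2 - (8/3)u
  1·L_1(u) = (1/2)u^3 - u^2 - (1/2)u + 1
  (-4)·L_2(u) = 2u^3 - 2u^2 - 4u
  (-19)·L_3(u) = -(19/6)u^3 + (19/6)u
Adding term by term: -2u^3 + u^2 - 4u + 1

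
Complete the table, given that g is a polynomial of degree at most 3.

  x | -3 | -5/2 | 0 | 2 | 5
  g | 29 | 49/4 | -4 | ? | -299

-26

The 4 known values determine g uniquely (degree ≤ 3).
L_0(2) = (9/2)·(2)·(-3)/[(-1/2)·(-3)·(-8)] = 9/4
L_1(2) = (5)·(2)·(-3)/[(1/2)·(-5/2)·(-15/2)] = -16/5
L_2(2) = (5)·(9/2)·(-3)/[(3)·(5/2)·(-5)] = 9/5
L_3(2) = (5)·(9/2)·(2)/[(8)·(15/2)·(5)] = 3/20
Sum: 29·(9/4) + 49/4·(-16/5) + (-4)·(9/5) + (-299)·(3/20) = -26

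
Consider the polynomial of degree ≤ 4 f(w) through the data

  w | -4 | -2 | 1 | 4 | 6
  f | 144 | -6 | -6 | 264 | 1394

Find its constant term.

L_0(w) = (w + 2)(w - 1)(w - 4)(w - 6) / [800] = (1/800)w^4 - (9/800)w^3 + (3/200)w^2 + (11/200)w - 3/50
L_1(w) = (w + 4)(w - 1)(w - 4)(w - 6) / [-288] = -(1/288)w^4 + (7/288)w^3 + (5/144)w^2 - (7/18)w + 1/3
L_2(w) = (w + 4)(w + 2)(w - 4)(w - 6) / [225] = (1/225)w^4 - (4/225)w^3 - (28/225)w^2 + (64/225)w + 64/75
L_3(w) = (w + 4)(w + 2)(w - 1)(w - 6) / [-288] = -(1/288)w^4 + (1/288)w^3 + (7/72)w^2 + (5/72)w - 1/6
L_4(w) = (w + 4)(w + 2)(w - 1)(w - 4) / [800] = (1/800)w^4 + (1/800)w^3 - (9/400)w^2 - (1/50)w + 1/25
f(w) = 144·L_0 + (-6)·L_1 + (-6)·L_2 + 264·L_3 + 1394·L_4
Only the constant term is needed; take it from each L_i and combine:
144·(-3/50) + (-6)·(1/3) + (-6)·(64/75) + 264·(-1/6) + 1394·(1/25) = -4

-4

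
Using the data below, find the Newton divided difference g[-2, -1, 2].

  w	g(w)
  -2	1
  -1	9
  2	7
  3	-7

g[-2,-1] = (9 - 1) / (-1 - (-2)) = 8
g[-1,2] = (7 - 9) / (2 - (-1)) = -2/3
g[-2,-1,2] = (-2/3 - 8) / (2 - (-2)) = -13/6

-13/6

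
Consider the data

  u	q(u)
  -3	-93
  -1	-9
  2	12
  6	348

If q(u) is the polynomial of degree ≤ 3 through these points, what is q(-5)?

-345

L_0(-5) = (-4)·(-7)·(-11)/[(-2)·(-5)·(-9)] = 154/45
L_1(-5) = (-2)·(-7)·(-11)/[(2)·(-3)·(-7)] = -11/3
L_2(-5) = (-2)·(-4)·(-11)/[(5)·(3)·(-4)] = 22/15
L_3(-5) = (-2)·(-4)·(-7)/[(9)·(7)·(4)] = -2/9
Sum: (-93)·(154/45) + (-9)·(-11/3) + 12·(22/15) + 348·(-2/9) = -345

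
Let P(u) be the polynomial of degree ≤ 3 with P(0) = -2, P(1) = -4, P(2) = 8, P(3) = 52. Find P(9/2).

1739/8

Evaluate each Lagrange basis at u = 9/2:
L_0(9/2) = (7/2)·(5/2)·(3/2)/[(-1)·(-2)·(-3)] = -35/16
L_1(9/2) = (9/2)·(5/2)·(3/2)/[(1)·(-1)·(-2)] = 135/16
L_2(9/2) = (9/2)·(7/2)·(3/2)/[(2)·(1)·(-1)] = -189/16
L_3(9/2) = (9/2)·(7/2)·(5/2)/[(3)·(2)·(1)] = 105/16
Sum: (-2)·(-35/16) + (-4)·(135/16) + 8·(-189/16) + 52·(105/16) = 1739/8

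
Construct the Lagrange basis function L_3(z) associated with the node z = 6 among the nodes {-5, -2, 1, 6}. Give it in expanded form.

L_3(z) = (1/440)z^3 + (3/220)z^2 + (3/440)z - 1/44

L_3(z) = (z + 5)(z + 2)(z - 1) / [(11)·(8)·(5)]
       = (z^3 + 6z^2 + 3z - 10) / (440)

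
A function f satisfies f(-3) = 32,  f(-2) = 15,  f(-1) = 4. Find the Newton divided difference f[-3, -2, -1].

f[-3,-2] = (15 - 32) / (-2 - (-3)) = -17
f[-2,-1] = (4 - 15) / (-1 - (-2)) = -11
f[-3,-2,-1] = (-11 - (-17)) / (-1 - (-3)) = 3

3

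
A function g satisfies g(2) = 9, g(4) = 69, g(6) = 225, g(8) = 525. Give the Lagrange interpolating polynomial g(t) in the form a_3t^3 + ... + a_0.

g(t) = t^3 + 2t - 3

Build the Lagrange basis polynomials:
L_0(t) = (t - 4)(t - 6)(t - 8) / [-48] = -(1/48)t^3 + (3/8)t^2 - (13/6)t + 4
L_1(t) = (t - 2)(t - 6)(t - 8) / [16] = (1/16)t^3 - t^2 + (19/4)t - 6
L_2(t) = (t - 2)(t - 4)(t - 8) / [-16] = -(1/16)t^3 + (7/8)t^2 - (7/2)t + 4
L_3(t) = (t - 2)(t - 4)(t - 6) / [48] = (1/48)t^3 - (1/4)t^2 + (11/12)t - 1
g(t) = 9·L_0 + 69·L_1 + 225·L_2 + 525·L_3
  9·L_0(t) = -(3/16)t^3 + (27/8)t^2 - (39/2)t + 36
  69·L_1(t) = (69/16)t^3 - 69t^2 + (1311/4)t - 414
  225·L_2(t) = -(225/16)t^3 + (1575/8)t^2 - (1575/2)t + 900
  525·L_3(t) = (175/16)t^3 - (525/4)t^2 + (1925/4)t - 525
Adding term by term: t^3 + 2t - 3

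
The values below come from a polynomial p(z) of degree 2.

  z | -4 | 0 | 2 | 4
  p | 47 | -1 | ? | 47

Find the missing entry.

11

The 3 known values determine p uniquely (degree ≤ 2).
Evaluate each Lagrange basis at z = 2:
L_0(2) = (2)·(-2)/[(-4)·(-8)] = -1/8
L_1(2) = (6)·(-2)/[(4)·(-4)] = 3/4
L_2(2) = (6)·(2)/[(8)·(4)] = 3/8
Sum: 47·(-1/8) + (-1)·(3/4) + 47·(3/8) = 11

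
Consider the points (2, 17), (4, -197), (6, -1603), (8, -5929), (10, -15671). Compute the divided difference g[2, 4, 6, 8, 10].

g[2,4] = (-197 - 17) / (4 - 2) = -107
g[4,6] = (-1603 - (-197)) / (6 - 4) = -703
g[6,8] = (-5929 - (-1603)) / (8 - 6) = -2163
g[8,10] = (-15671 - (-5929)) / (10 - 8) = -4871
g[2,4,6] = (-703 - (-107)) / (6 - 2) = -149
g[4,6,8] = (-2163 - (-703)) / (8 - 4) = -365
g[6,8,10] = (-4871 - (-2163)) / (10 - 6) = -677
g[2,4,6,8] = (-365 - (-149)) / (8 - 2) = -36
g[4,6,8,10] = (-677 - (-365)) / (10 - 4) = -52
g[2,4,6,8,10] = (-52 - (-36)) / (10 - 2) = -2

-2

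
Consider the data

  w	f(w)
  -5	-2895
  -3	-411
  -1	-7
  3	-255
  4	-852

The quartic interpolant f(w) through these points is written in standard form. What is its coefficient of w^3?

L_0(w) = (w + 3)(w + 1)(w - 3)(w - 4) / [576] = (1/576)w^4 - (1/192)w^3 - (13/576)w^2 + (3/64)w + 1/16
L_1(w) = (w + 5)(w + 1)(w - 3)(w - 4) / [-168] = -(1/168)w^4 + (1/168)w^3 + (25/168)w^2 - (37/168)w - 5/14
L_2(w) = (w + 5)(w + 3)(w - 3)(w - 4) / [160] = (1/160)w^4 + (1/160)w^3 - (29/160)w^2 - (9/160)w + 9/8
L_3(w) = (w + 5)(w + 3)(w + 1)(w - 4) / [-192] = -(1/192)w^4 - (5/192)w^3 + (13/192)w^2 + (77/192)w + 5/16
L_4(w) = (w + 5)(w + 3)(w + 1)(w - 3) / [315] = (1/315)w^4 + (2/105)w^3 - (4/315)w^2 - (6/35)w - 1/7
f(w) = (-2895)·L_0 + (-411)·L_1 + (-7)·L_2 + (-255)·L_3 + (-852)·L_4
Only the coefficient of w^3 is needed; take it from each L_i and combine:
(-2895)·(-1/192) + (-411)·(1/168) + (-7)·(1/160) + (-255)·(-5/192) + (-852)·(2/105) = 3

3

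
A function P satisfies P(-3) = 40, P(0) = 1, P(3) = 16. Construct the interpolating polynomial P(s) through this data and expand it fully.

Build the Lagrange basis polynomials:
L_0(s) = s(s - 3) / [18] = (1/18)s^2 - (1/6)s
L_1(s) = (s + 3)(s - 3) / [-9] = -(1/9)s^2 + 1
L_2(s) = (s + 3)s / [18] = (1/18)s^2 + (1/6)s
P(s) = 40·L_0 + 1·L_1 + 16·L_2
  40·L_0(s) = (20/9)s^2 - (20/3)s
  1·L_1(s) = -(1/9)s^2 + 1
  16·L_2(s) = (8/9)s^2 + (8/3)s
Adding term by term: 3s^2 - 4s + 1

P(s) = 3s^2 - 4s + 1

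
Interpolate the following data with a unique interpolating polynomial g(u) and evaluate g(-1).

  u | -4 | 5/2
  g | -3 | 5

9/13

Evaluate each Lagrange basis at u = -1:
L_0(-1) = (-7/2)/[(-13/2)] = 7/13
L_1(-1) = (3)/[(13/2)] = 6/13
Sum: (-3)·(7/13) + 5·(6/13) = 9/13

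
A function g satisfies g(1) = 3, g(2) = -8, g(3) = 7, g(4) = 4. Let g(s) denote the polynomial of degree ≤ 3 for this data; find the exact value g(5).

-61

Evaluate each Lagrange basis at s = 5:
L_0(5) = (3)·(2)·(1)/[(-1)·(-2)·(-3)] = -1
L_1(5) = (4)·(2)·(1)/[(1)·(-1)·(-2)] = 4
L_2(5) = (4)·(3)·(1)/[(2)·(1)·(-1)] = -6
L_3(5) = (4)·(3)·(2)/[(3)·(2)·(1)] = 4
Sum: 3·(-1) + (-8)·(4) + 7·(-6) + 4·(4) = -61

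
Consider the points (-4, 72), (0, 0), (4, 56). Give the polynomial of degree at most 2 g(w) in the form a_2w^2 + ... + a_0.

Build the Lagrange basis polynomials:
L_0(w) = w(w - 4) / [32] = (1/32)w^2 - (1/8)w
L_1(w) = (w + 4)(w - 4) / [-16] = -(1/16)w^2 + 1
L_2(w) = (w + 4)w / [32] = (1/32)w^2 + (1/8)w
g(w) = 72·L_0 + 0·L_1 + 56·L_2
  72·L_0(w) = (9/4)w^2 - 9w
  0·L_1(w) = 0
  56·L_2(w) = (7/4)w^2 + 7w
Adding term by term: 4w^2 - 2w

g(w) = 4w^2 - 2w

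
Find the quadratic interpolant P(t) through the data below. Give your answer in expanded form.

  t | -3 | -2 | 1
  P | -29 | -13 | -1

Build the Lagrange basis polynomials:
L_0(t) = (t + 2)(t - 1) / [4] = (1/4)t^2 + (1/4)t - 1/2
L_1(t) = (t + 3)(t - 1) / [-3] = -(1/3)t^2 - (2/3)t + 1
L_2(t) = (t + 3)(t + 2) / [12] = (1/12)t^2 + (5/12)t + 1/2
P(t) = (-29)·L_0 + (-13)·L_1 + (-1)·L_2
  (-29)·L_0(t) = -(29/4)t^2 - (29/4)t + 29/2
  (-13)·L_1(t) = (13/3)t^2 + (26/3)t - 13
  (-1)·L_2(t) = -(1/12)t^2 - (5/12)t - 1/2
Adding term by term: -3t^2 + t + 1

P(t) = -3t^2 + t + 1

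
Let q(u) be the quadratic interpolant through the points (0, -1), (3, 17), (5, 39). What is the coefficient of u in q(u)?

3

L_0(u) = (u - 3)(u - 5) / [15] = (1/15)u^2 - (8/15)u + 1
L_1(u) = u(u - 5) / [-6] = -(1/6)u^2 + (5/6)u
L_2(u) = u(u - 3) / [10] = (1/10)u^2 - (3/10)u
q(u) = (-1)·L_0 + 17·L_1 + 39·L_2
Only the coefficient of u is needed; take it from each L_i and combine:
(-1)·(-8/15) + 17·(5/6) + 39·(-3/10) = 3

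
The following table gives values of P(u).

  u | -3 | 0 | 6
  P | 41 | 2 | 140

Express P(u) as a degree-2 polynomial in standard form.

P(u) = 4u^2 - u + 2

Build the Lagrange basis polynomials:
L_0(u) = u(u - 6) / [27] = (1/27)u^2 - (2/9)u
L_1(u) = (u + 3)(u - 6) / [-18] = -(1/18)u^2 + (1/6)u + 1
L_2(u) = (u + 3)u / [54] = (1/54)u^2 + (1/18)u
P(u) = 41·L_0 + 2·L_1 + 140·L_2
  41·L_0(u) = (41/27)u^2 - (82/9)u
  2·L_1(u) = -(1/9)u^2 + (1/3)u + 2
  140·L_2(u) = (70/27)u^2 + (70/9)u
Adding term by term: 4u^2 - u + 2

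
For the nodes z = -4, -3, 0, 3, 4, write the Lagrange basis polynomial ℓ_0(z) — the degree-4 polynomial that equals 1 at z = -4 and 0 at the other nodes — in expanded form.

ℓ_0(z) = (1/224)z^4 - (1/56)z^3 - (9/224)z^2 + (9/56)z

ℓ_0(z) = (z + 3)z(z - 3)(z - 4) / [(-1)·(-4)·(-7)·(-8)]
       = (z^4 - 4z^3 - 9z^2 + 36z) / (224)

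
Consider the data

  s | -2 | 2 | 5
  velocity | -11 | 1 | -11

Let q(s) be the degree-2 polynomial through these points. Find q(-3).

-19

Evaluate each Lagrange basis at s = -3:
L_0(-3) = (-5)·(-8)/[(-4)·(-7)] = 10/7
L_1(-3) = (-1)·(-8)/[(4)·(-3)] = -2/3
L_2(-3) = (-1)·(-5)/[(7)·(3)] = 5/21
Sum: (-11)·(10/7) + 1·(-2/3) + (-11)·(5/21) = -19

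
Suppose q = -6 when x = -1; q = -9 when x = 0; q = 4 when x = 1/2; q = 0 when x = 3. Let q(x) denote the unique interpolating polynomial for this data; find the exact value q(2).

Evaluate each Lagrange basis at x = 2:
L_0(2) = (2)·(3/2)·(-1)/[(-1)·(-3/2)·(-4)] = 1/2
L_1(2) = (3)·(3/2)·(-1)/[(1)·(-1/2)·(-3)] = -3
L_2(2) = (3)·(2)·(-1)/[(3/2)·(1/2)·(-5/2)] = 16/5
L_3(2) = (3)·(2)·(3/2)/[(4)·(3)·(5/2)] = 3/10
Sum: (-6)·(1/2) + (-9)·(-3) + 4·(16/5) + 0 = 184/5

184/5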